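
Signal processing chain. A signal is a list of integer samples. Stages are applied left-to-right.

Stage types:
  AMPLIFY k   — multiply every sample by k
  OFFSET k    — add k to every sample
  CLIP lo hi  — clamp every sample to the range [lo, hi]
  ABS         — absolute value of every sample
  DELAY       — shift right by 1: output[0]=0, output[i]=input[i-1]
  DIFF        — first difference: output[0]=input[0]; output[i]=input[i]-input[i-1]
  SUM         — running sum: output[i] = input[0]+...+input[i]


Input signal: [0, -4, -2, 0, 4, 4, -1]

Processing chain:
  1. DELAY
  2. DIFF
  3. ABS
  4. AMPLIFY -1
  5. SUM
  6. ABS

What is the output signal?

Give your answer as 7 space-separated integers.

Input: [0, -4, -2, 0, 4, 4, -1]
Stage 1 (DELAY): [0, 0, -4, -2, 0, 4, 4] = [0, 0, -4, -2, 0, 4, 4] -> [0, 0, -4, -2, 0, 4, 4]
Stage 2 (DIFF): s[0]=0, 0-0=0, -4-0=-4, -2--4=2, 0--2=2, 4-0=4, 4-4=0 -> [0, 0, -4, 2, 2, 4, 0]
Stage 3 (ABS): |0|=0, |0|=0, |-4|=4, |2|=2, |2|=2, |4|=4, |0|=0 -> [0, 0, 4, 2, 2, 4, 0]
Stage 4 (AMPLIFY -1): 0*-1=0, 0*-1=0, 4*-1=-4, 2*-1=-2, 2*-1=-2, 4*-1=-4, 0*-1=0 -> [0, 0, -4, -2, -2, -4, 0]
Stage 5 (SUM): sum[0..0]=0, sum[0..1]=0, sum[0..2]=-4, sum[0..3]=-6, sum[0..4]=-8, sum[0..5]=-12, sum[0..6]=-12 -> [0, 0, -4, -6, -8, -12, -12]
Stage 6 (ABS): |0|=0, |0|=0, |-4|=4, |-6|=6, |-8|=8, |-12|=12, |-12|=12 -> [0, 0, 4, 6, 8, 12, 12]

Answer: 0 0 4 6 8 12 12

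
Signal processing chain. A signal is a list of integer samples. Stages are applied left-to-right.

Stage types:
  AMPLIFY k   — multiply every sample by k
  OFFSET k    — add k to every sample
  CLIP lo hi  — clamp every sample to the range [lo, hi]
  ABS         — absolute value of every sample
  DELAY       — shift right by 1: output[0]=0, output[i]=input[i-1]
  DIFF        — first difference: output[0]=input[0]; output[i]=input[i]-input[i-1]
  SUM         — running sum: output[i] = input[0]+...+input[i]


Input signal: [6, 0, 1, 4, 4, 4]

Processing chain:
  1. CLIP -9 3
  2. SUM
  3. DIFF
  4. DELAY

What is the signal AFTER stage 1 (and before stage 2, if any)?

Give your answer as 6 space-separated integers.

Answer: 3 0 1 3 3 3

Derivation:
Input: [6, 0, 1, 4, 4, 4]
Stage 1 (CLIP -9 3): clip(6,-9,3)=3, clip(0,-9,3)=0, clip(1,-9,3)=1, clip(4,-9,3)=3, clip(4,-9,3)=3, clip(4,-9,3)=3 -> [3, 0, 1, 3, 3, 3]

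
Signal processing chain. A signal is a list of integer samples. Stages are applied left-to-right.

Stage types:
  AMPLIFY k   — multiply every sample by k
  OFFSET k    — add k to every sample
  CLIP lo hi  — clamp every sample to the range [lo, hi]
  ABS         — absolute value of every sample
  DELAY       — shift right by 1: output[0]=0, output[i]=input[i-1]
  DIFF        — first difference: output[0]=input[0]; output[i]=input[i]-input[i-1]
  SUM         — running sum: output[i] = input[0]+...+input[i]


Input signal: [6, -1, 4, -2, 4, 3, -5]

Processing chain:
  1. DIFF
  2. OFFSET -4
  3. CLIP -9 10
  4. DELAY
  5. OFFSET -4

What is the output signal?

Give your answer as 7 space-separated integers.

Input: [6, -1, 4, -2, 4, 3, -5]
Stage 1 (DIFF): s[0]=6, -1-6=-7, 4--1=5, -2-4=-6, 4--2=6, 3-4=-1, -5-3=-8 -> [6, -7, 5, -6, 6, -1, -8]
Stage 2 (OFFSET -4): 6+-4=2, -7+-4=-11, 5+-4=1, -6+-4=-10, 6+-4=2, -1+-4=-5, -8+-4=-12 -> [2, -11, 1, -10, 2, -5, -12]
Stage 3 (CLIP -9 10): clip(2,-9,10)=2, clip(-11,-9,10)=-9, clip(1,-9,10)=1, clip(-10,-9,10)=-9, clip(2,-9,10)=2, clip(-5,-9,10)=-5, clip(-12,-9,10)=-9 -> [2, -9, 1, -9, 2, -5, -9]
Stage 4 (DELAY): [0, 2, -9, 1, -9, 2, -5] = [0, 2, -9, 1, -9, 2, -5] -> [0, 2, -9, 1, -9, 2, -5]
Stage 5 (OFFSET -4): 0+-4=-4, 2+-4=-2, -9+-4=-13, 1+-4=-3, -9+-4=-13, 2+-4=-2, -5+-4=-9 -> [-4, -2, -13, -3, -13, -2, -9]

Answer: -4 -2 -13 -3 -13 -2 -9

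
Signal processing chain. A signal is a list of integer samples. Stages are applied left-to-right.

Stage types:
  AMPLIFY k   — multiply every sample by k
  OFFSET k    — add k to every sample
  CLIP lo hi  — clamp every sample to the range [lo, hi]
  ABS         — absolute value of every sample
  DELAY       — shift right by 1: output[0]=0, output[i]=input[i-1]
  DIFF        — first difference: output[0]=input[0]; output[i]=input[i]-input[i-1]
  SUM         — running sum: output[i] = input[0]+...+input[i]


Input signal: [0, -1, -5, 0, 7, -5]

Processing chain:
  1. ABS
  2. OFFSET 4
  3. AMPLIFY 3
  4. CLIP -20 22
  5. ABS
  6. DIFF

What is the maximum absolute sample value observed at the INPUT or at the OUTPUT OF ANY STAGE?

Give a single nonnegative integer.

Input: [0, -1, -5, 0, 7, -5] (max |s|=7)
Stage 1 (ABS): |0|=0, |-1|=1, |-5|=5, |0|=0, |7|=7, |-5|=5 -> [0, 1, 5, 0, 7, 5] (max |s|=7)
Stage 2 (OFFSET 4): 0+4=4, 1+4=5, 5+4=9, 0+4=4, 7+4=11, 5+4=9 -> [4, 5, 9, 4, 11, 9] (max |s|=11)
Stage 3 (AMPLIFY 3): 4*3=12, 5*3=15, 9*3=27, 4*3=12, 11*3=33, 9*3=27 -> [12, 15, 27, 12, 33, 27] (max |s|=33)
Stage 4 (CLIP -20 22): clip(12,-20,22)=12, clip(15,-20,22)=15, clip(27,-20,22)=22, clip(12,-20,22)=12, clip(33,-20,22)=22, clip(27,-20,22)=22 -> [12, 15, 22, 12, 22, 22] (max |s|=22)
Stage 5 (ABS): |12|=12, |15|=15, |22|=22, |12|=12, |22|=22, |22|=22 -> [12, 15, 22, 12, 22, 22] (max |s|=22)
Stage 6 (DIFF): s[0]=12, 15-12=3, 22-15=7, 12-22=-10, 22-12=10, 22-22=0 -> [12, 3, 7, -10, 10, 0] (max |s|=12)
Overall max amplitude: 33

Answer: 33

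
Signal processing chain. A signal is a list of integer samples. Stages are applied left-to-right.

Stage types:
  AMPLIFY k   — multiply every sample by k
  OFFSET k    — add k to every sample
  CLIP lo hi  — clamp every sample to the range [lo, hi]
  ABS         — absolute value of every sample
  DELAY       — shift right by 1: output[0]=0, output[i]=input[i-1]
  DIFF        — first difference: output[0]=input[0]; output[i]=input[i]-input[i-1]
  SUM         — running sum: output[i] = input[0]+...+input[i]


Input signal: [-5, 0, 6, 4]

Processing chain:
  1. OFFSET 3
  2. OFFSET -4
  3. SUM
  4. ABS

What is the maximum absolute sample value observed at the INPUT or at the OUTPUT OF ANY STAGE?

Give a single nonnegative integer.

Answer: 9

Derivation:
Input: [-5, 0, 6, 4] (max |s|=6)
Stage 1 (OFFSET 3): -5+3=-2, 0+3=3, 6+3=9, 4+3=7 -> [-2, 3, 9, 7] (max |s|=9)
Stage 2 (OFFSET -4): -2+-4=-6, 3+-4=-1, 9+-4=5, 7+-4=3 -> [-6, -1, 5, 3] (max |s|=6)
Stage 3 (SUM): sum[0..0]=-6, sum[0..1]=-7, sum[0..2]=-2, sum[0..3]=1 -> [-6, -7, -2, 1] (max |s|=7)
Stage 4 (ABS): |-6|=6, |-7|=7, |-2|=2, |1|=1 -> [6, 7, 2, 1] (max |s|=7)
Overall max amplitude: 9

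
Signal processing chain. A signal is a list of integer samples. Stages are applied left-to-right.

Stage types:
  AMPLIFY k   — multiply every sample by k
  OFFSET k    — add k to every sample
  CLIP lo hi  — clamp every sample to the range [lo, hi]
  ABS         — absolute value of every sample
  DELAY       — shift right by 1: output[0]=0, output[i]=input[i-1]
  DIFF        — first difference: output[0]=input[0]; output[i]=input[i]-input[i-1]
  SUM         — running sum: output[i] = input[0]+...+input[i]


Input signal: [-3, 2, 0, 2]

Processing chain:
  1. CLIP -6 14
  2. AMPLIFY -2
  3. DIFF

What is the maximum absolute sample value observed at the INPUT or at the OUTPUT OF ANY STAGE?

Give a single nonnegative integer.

Answer: 10

Derivation:
Input: [-3, 2, 0, 2] (max |s|=3)
Stage 1 (CLIP -6 14): clip(-3,-6,14)=-3, clip(2,-6,14)=2, clip(0,-6,14)=0, clip(2,-6,14)=2 -> [-3, 2, 0, 2] (max |s|=3)
Stage 2 (AMPLIFY -2): -3*-2=6, 2*-2=-4, 0*-2=0, 2*-2=-4 -> [6, -4, 0, -4] (max |s|=6)
Stage 3 (DIFF): s[0]=6, -4-6=-10, 0--4=4, -4-0=-4 -> [6, -10, 4, -4] (max |s|=10)
Overall max amplitude: 10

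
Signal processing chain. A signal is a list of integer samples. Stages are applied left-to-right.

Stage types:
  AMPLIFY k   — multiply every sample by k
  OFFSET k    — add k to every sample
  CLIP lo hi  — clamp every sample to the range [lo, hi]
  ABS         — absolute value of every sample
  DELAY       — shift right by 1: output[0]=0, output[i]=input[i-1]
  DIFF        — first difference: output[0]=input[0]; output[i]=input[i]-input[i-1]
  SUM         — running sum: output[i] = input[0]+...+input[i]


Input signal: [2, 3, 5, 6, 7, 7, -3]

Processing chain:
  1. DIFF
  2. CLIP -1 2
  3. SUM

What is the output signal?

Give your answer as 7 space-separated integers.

Input: [2, 3, 5, 6, 7, 7, -3]
Stage 1 (DIFF): s[0]=2, 3-2=1, 5-3=2, 6-5=1, 7-6=1, 7-7=0, -3-7=-10 -> [2, 1, 2, 1, 1, 0, -10]
Stage 2 (CLIP -1 2): clip(2,-1,2)=2, clip(1,-1,2)=1, clip(2,-1,2)=2, clip(1,-1,2)=1, clip(1,-1,2)=1, clip(0,-1,2)=0, clip(-10,-1,2)=-1 -> [2, 1, 2, 1, 1, 0, -1]
Stage 3 (SUM): sum[0..0]=2, sum[0..1]=3, sum[0..2]=5, sum[0..3]=6, sum[0..4]=7, sum[0..5]=7, sum[0..6]=6 -> [2, 3, 5, 6, 7, 7, 6]

Answer: 2 3 5 6 7 7 6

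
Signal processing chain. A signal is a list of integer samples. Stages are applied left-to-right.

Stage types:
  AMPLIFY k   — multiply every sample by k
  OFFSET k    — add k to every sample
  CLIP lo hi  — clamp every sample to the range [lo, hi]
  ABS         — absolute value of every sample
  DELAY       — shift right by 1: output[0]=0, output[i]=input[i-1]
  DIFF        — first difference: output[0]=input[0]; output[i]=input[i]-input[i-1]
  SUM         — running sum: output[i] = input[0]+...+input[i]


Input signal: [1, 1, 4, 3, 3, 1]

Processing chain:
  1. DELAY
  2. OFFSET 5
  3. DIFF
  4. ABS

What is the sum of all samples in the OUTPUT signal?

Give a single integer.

Answer: 10

Derivation:
Input: [1, 1, 4, 3, 3, 1]
Stage 1 (DELAY): [0, 1, 1, 4, 3, 3] = [0, 1, 1, 4, 3, 3] -> [0, 1, 1, 4, 3, 3]
Stage 2 (OFFSET 5): 0+5=5, 1+5=6, 1+5=6, 4+5=9, 3+5=8, 3+5=8 -> [5, 6, 6, 9, 8, 8]
Stage 3 (DIFF): s[0]=5, 6-5=1, 6-6=0, 9-6=3, 8-9=-1, 8-8=0 -> [5, 1, 0, 3, -1, 0]
Stage 4 (ABS): |5|=5, |1|=1, |0|=0, |3|=3, |-1|=1, |0|=0 -> [5, 1, 0, 3, 1, 0]
Output sum: 10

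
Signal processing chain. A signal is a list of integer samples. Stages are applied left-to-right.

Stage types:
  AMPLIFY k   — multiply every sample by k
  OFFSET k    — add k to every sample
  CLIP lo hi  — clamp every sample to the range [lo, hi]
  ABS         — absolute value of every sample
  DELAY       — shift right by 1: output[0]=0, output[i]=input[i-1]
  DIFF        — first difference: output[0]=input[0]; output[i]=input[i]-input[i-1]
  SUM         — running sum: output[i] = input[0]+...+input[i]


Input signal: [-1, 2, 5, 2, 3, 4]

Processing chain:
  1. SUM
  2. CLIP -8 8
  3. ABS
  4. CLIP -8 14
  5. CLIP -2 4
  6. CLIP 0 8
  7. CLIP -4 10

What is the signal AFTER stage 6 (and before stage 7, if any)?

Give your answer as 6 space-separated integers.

Answer: 1 1 4 4 4 4

Derivation:
Input: [-1, 2, 5, 2, 3, 4]
Stage 1 (SUM): sum[0..0]=-1, sum[0..1]=1, sum[0..2]=6, sum[0..3]=8, sum[0..4]=11, sum[0..5]=15 -> [-1, 1, 6, 8, 11, 15]
Stage 2 (CLIP -8 8): clip(-1,-8,8)=-1, clip(1,-8,8)=1, clip(6,-8,8)=6, clip(8,-8,8)=8, clip(11,-8,8)=8, clip(15,-8,8)=8 -> [-1, 1, 6, 8, 8, 8]
Stage 3 (ABS): |-1|=1, |1|=1, |6|=6, |8|=8, |8|=8, |8|=8 -> [1, 1, 6, 8, 8, 8]
Stage 4 (CLIP -8 14): clip(1,-8,14)=1, clip(1,-8,14)=1, clip(6,-8,14)=6, clip(8,-8,14)=8, clip(8,-8,14)=8, clip(8,-8,14)=8 -> [1, 1, 6, 8, 8, 8]
Stage 5 (CLIP -2 4): clip(1,-2,4)=1, clip(1,-2,4)=1, clip(6,-2,4)=4, clip(8,-2,4)=4, clip(8,-2,4)=4, clip(8,-2,4)=4 -> [1, 1, 4, 4, 4, 4]
Stage 6 (CLIP 0 8): clip(1,0,8)=1, clip(1,0,8)=1, clip(4,0,8)=4, clip(4,0,8)=4, clip(4,0,8)=4, clip(4,0,8)=4 -> [1, 1, 4, 4, 4, 4]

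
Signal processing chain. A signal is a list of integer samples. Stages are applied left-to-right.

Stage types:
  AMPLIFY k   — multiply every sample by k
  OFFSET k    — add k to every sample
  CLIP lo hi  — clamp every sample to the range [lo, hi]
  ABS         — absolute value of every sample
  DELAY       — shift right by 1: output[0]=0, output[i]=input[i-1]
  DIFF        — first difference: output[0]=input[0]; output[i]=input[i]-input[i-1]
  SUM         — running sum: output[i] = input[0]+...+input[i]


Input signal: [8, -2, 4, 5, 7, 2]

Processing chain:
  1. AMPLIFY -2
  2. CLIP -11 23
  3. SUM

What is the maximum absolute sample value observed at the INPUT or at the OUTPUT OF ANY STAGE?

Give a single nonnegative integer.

Input: [8, -2, 4, 5, 7, 2] (max |s|=8)
Stage 1 (AMPLIFY -2): 8*-2=-16, -2*-2=4, 4*-2=-8, 5*-2=-10, 7*-2=-14, 2*-2=-4 -> [-16, 4, -8, -10, -14, -4] (max |s|=16)
Stage 2 (CLIP -11 23): clip(-16,-11,23)=-11, clip(4,-11,23)=4, clip(-8,-11,23)=-8, clip(-10,-11,23)=-10, clip(-14,-11,23)=-11, clip(-4,-11,23)=-4 -> [-11, 4, -8, -10, -11, -4] (max |s|=11)
Stage 3 (SUM): sum[0..0]=-11, sum[0..1]=-7, sum[0..2]=-15, sum[0..3]=-25, sum[0..4]=-36, sum[0..5]=-40 -> [-11, -7, -15, -25, -36, -40] (max |s|=40)
Overall max amplitude: 40

Answer: 40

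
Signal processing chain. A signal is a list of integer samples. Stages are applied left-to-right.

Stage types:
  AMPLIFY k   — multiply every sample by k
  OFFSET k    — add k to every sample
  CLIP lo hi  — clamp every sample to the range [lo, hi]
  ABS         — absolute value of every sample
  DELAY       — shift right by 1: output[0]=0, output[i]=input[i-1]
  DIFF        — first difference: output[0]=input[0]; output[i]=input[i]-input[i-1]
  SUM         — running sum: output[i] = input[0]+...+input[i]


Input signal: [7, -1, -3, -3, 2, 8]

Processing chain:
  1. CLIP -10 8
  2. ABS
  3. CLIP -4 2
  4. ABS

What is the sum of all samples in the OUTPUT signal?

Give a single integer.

Answer: 11

Derivation:
Input: [7, -1, -3, -3, 2, 8]
Stage 1 (CLIP -10 8): clip(7,-10,8)=7, clip(-1,-10,8)=-1, clip(-3,-10,8)=-3, clip(-3,-10,8)=-3, clip(2,-10,8)=2, clip(8,-10,8)=8 -> [7, -1, -3, -3, 2, 8]
Stage 2 (ABS): |7|=7, |-1|=1, |-3|=3, |-3|=3, |2|=2, |8|=8 -> [7, 1, 3, 3, 2, 8]
Stage 3 (CLIP -4 2): clip(7,-4,2)=2, clip(1,-4,2)=1, clip(3,-4,2)=2, clip(3,-4,2)=2, clip(2,-4,2)=2, clip(8,-4,2)=2 -> [2, 1, 2, 2, 2, 2]
Stage 4 (ABS): |2|=2, |1|=1, |2|=2, |2|=2, |2|=2, |2|=2 -> [2, 1, 2, 2, 2, 2]
Output sum: 11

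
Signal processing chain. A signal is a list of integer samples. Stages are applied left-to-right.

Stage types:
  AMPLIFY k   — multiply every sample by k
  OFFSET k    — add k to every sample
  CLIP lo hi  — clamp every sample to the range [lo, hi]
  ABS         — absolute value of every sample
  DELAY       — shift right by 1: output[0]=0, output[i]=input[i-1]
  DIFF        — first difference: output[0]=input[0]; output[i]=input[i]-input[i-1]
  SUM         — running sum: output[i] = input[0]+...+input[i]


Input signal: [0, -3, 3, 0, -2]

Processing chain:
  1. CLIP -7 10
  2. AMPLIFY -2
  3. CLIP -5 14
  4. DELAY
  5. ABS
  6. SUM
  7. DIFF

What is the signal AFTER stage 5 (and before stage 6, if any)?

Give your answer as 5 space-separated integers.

Input: [0, -3, 3, 0, -2]
Stage 1 (CLIP -7 10): clip(0,-7,10)=0, clip(-3,-7,10)=-3, clip(3,-7,10)=3, clip(0,-7,10)=0, clip(-2,-7,10)=-2 -> [0, -3, 3, 0, -2]
Stage 2 (AMPLIFY -2): 0*-2=0, -3*-2=6, 3*-2=-6, 0*-2=0, -2*-2=4 -> [0, 6, -6, 0, 4]
Stage 3 (CLIP -5 14): clip(0,-5,14)=0, clip(6,-5,14)=6, clip(-6,-5,14)=-5, clip(0,-5,14)=0, clip(4,-5,14)=4 -> [0, 6, -5, 0, 4]
Stage 4 (DELAY): [0, 0, 6, -5, 0] = [0, 0, 6, -5, 0] -> [0, 0, 6, -5, 0]
Stage 5 (ABS): |0|=0, |0|=0, |6|=6, |-5|=5, |0|=0 -> [0, 0, 6, 5, 0]

Answer: 0 0 6 5 0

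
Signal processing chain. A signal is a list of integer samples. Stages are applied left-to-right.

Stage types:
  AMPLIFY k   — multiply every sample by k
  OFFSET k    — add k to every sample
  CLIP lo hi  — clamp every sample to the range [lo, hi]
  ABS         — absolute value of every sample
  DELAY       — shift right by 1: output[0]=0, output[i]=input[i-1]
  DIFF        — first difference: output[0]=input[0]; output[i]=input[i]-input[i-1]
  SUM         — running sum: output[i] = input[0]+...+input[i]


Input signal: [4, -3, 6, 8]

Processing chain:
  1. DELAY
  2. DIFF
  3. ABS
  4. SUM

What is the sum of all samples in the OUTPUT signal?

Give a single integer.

Input: [4, -3, 6, 8]
Stage 1 (DELAY): [0, 4, -3, 6] = [0, 4, -3, 6] -> [0, 4, -3, 6]
Stage 2 (DIFF): s[0]=0, 4-0=4, -3-4=-7, 6--3=9 -> [0, 4, -7, 9]
Stage 3 (ABS): |0|=0, |4|=4, |-7|=7, |9|=9 -> [0, 4, 7, 9]
Stage 4 (SUM): sum[0..0]=0, sum[0..1]=4, sum[0..2]=11, sum[0..3]=20 -> [0, 4, 11, 20]
Output sum: 35

Answer: 35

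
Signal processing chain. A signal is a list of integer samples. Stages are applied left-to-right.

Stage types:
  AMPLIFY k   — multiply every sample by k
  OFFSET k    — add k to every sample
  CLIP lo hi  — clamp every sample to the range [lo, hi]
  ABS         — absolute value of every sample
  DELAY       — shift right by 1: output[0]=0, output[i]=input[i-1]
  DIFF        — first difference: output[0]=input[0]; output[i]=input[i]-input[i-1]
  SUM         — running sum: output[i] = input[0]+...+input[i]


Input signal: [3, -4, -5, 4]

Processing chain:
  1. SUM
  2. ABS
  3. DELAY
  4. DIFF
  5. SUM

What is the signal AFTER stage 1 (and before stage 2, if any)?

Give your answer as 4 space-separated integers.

Input: [3, -4, -5, 4]
Stage 1 (SUM): sum[0..0]=3, sum[0..1]=-1, sum[0..2]=-6, sum[0..3]=-2 -> [3, -1, -6, -2]

Answer: 3 -1 -6 -2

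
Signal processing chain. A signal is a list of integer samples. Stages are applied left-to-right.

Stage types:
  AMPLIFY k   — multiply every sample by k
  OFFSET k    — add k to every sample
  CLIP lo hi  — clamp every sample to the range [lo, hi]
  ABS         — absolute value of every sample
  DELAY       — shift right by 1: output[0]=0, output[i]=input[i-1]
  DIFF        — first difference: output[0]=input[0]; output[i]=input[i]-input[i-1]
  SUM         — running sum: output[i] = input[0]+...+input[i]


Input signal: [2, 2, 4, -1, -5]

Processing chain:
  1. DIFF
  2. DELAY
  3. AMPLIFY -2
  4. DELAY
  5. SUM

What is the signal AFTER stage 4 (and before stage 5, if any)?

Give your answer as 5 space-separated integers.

Input: [2, 2, 4, -1, -5]
Stage 1 (DIFF): s[0]=2, 2-2=0, 4-2=2, -1-4=-5, -5--1=-4 -> [2, 0, 2, -5, -4]
Stage 2 (DELAY): [0, 2, 0, 2, -5] = [0, 2, 0, 2, -5] -> [0, 2, 0, 2, -5]
Stage 3 (AMPLIFY -2): 0*-2=0, 2*-2=-4, 0*-2=0, 2*-2=-4, -5*-2=10 -> [0, -4, 0, -4, 10]
Stage 4 (DELAY): [0, 0, -4, 0, -4] = [0, 0, -4, 0, -4] -> [0, 0, -4, 0, -4]

Answer: 0 0 -4 0 -4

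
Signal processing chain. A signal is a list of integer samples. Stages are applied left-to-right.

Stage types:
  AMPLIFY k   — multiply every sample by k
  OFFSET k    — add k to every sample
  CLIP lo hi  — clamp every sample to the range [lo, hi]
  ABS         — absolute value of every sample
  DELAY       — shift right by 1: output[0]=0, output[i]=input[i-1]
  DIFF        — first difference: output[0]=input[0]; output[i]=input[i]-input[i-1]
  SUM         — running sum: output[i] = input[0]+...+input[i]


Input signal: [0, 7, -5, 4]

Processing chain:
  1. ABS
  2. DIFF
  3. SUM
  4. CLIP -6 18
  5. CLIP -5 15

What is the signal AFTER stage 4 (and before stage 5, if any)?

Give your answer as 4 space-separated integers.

Answer: 0 7 5 4

Derivation:
Input: [0, 7, -5, 4]
Stage 1 (ABS): |0|=0, |7|=7, |-5|=5, |4|=4 -> [0, 7, 5, 4]
Stage 2 (DIFF): s[0]=0, 7-0=7, 5-7=-2, 4-5=-1 -> [0, 7, -2, -1]
Stage 3 (SUM): sum[0..0]=0, sum[0..1]=7, sum[0..2]=5, sum[0..3]=4 -> [0, 7, 5, 4]
Stage 4 (CLIP -6 18): clip(0,-6,18)=0, clip(7,-6,18)=7, clip(5,-6,18)=5, clip(4,-6,18)=4 -> [0, 7, 5, 4]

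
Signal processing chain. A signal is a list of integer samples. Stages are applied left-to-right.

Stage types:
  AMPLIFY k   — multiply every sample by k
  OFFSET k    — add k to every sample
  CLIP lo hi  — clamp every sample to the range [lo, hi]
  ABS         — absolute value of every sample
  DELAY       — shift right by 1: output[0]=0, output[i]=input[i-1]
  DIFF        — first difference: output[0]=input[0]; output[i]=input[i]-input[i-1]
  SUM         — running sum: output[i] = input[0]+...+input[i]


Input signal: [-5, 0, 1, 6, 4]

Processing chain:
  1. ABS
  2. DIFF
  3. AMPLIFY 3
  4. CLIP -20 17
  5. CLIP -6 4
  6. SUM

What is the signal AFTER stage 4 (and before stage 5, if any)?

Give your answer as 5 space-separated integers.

Answer: 15 -15 3 15 -6

Derivation:
Input: [-5, 0, 1, 6, 4]
Stage 1 (ABS): |-5|=5, |0|=0, |1|=1, |6|=6, |4|=4 -> [5, 0, 1, 6, 4]
Stage 2 (DIFF): s[0]=5, 0-5=-5, 1-0=1, 6-1=5, 4-6=-2 -> [5, -5, 1, 5, -2]
Stage 3 (AMPLIFY 3): 5*3=15, -5*3=-15, 1*3=3, 5*3=15, -2*3=-6 -> [15, -15, 3, 15, -6]
Stage 4 (CLIP -20 17): clip(15,-20,17)=15, clip(-15,-20,17)=-15, clip(3,-20,17)=3, clip(15,-20,17)=15, clip(-6,-20,17)=-6 -> [15, -15, 3, 15, -6]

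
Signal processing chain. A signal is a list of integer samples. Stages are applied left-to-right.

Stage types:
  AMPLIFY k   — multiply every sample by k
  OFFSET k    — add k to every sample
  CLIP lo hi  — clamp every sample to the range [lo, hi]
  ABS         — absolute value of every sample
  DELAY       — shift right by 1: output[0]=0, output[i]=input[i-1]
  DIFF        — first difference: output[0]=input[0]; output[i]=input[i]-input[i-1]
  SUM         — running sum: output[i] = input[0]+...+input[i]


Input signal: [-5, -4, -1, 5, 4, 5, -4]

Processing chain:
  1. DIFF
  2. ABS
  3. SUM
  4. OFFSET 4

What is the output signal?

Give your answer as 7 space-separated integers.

Answer: 9 10 13 19 20 21 30

Derivation:
Input: [-5, -4, -1, 5, 4, 5, -4]
Stage 1 (DIFF): s[0]=-5, -4--5=1, -1--4=3, 5--1=6, 4-5=-1, 5-4=1, -4-5=-9 -> [-5, 1, 3, 6, -1, 1, -9]
Stage 2 (ABS): |-5|=5, |1|=1, |3|=3, |6|=6, |-1|=1, |1|=1, |-9|=9 -> [5, 1, 3, 6, 1, 1, 9]
Stage 3 (SUM): sum[0..0]=5, sum[0..1]=6, sum[0..2]=9, sum[0..3]=15, sum[0..4]=16, sum[0..5]=17, sum[0..6]=26 -> [5, 6, 9, 15, 16, 17, 26]
Stage 4 (OFFSET 4): 5+4=9, 6+4=10, 9+4=13, 15+4=19, 16+4=20, 17+4=21, 26+4=30 -> [9, 10, 13, 19, 20, 21, 30]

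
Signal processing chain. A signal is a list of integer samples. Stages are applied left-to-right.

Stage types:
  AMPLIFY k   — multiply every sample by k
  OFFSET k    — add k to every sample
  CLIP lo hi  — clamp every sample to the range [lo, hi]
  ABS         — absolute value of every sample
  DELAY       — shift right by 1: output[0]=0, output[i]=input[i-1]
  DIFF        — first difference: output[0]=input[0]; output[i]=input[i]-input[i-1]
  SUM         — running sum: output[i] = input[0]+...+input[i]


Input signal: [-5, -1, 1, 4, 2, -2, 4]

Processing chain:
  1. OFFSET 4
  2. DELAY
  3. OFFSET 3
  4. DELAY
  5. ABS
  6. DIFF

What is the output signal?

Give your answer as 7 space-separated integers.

Answer: 0 3 -1 4 2 3 -2

Derivation:
Input: [-5, -1, 1, 4, 2, -2, 4]
Stage 1 (OFFSET 4): -5+4=-1, -1+4=3, 1+4=5, 4+4=8, 2+4=6, -2+4=2, 4+4=8 -> [-1, 3, 5, 8, 6, 2, 8]
Stage 2 (DELAY): [0, -1, 3, 5, 8, 6, 2] = [0, -1, 3, 5, 8, 6, 2] -> [0, -1, 3, 5, 8, 6, 2]
Stage 3 (OFFSET 3): 0+3=3, -1+3=2, 3+3=6, 5+3=8, 8+3=11, 6+3=9, 2+3=5 -> [3, 2, 6, 8, 11, 9, 5]
Stage 4 (DELAY): [0, 3, 2, 6, 8, 11, 9] = [0, 3, 2, 6, 8, 11, 9] -> [0, 3, 2, 6, 8, 11, 9]
Stage 5 (ABS): |0|=0, |3|=3, |2|=2, |6|=6, |8|=8, |11|=11, |9|=9 -> [0, 3, 2, 6, 8, 11, 9]
Stage 6 (DIFF): s[0]=0, 3-0=3, 2-3=-1, 6-2=4, 8-6=2, 11-8=3, 9-11=-2 -> [0, 3, -1, 4, 2, 3, -2]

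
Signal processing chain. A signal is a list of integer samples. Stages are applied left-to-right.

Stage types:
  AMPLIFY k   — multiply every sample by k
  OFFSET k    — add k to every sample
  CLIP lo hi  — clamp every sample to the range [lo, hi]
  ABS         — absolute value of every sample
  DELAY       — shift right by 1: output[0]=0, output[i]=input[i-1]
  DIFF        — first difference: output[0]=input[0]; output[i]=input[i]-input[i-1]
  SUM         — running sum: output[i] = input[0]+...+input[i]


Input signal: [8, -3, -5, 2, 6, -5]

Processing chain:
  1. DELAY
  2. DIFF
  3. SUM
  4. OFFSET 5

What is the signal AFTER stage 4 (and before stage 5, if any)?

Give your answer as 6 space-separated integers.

Answer: 5 13 2 0 7 11

Derivation:
Input: [8, -3, -5, 2, 6, -5]
Stage 1 (DELAY): [0, 8, -3, -5, 2, 6] = [0, 8, -3, -5, 2, 6] -> [0, 8, -3, -5, 2, 6]
Stage 2 (DIFF): s[0]=0, 8-0=8, -3-8=-11, -5--3=-2, 2--5=7, 6-2=4 -> [0, 8, -11, -2, 7, 4]
Stage 3 (SUM): sum[0..0]=0, sum[0..1]=8, sum[0..2]=-3, sum[0..3]=-5, sum[0..4]=2, sum[0..5]=6 -> [0, 8, -3, -5, 2, 6]
Stage 4 (OFFSET 5): 0+5=5, 8+5=13, -3+5=2, -5+5=0, 2+5=7, 6+5=11 -> [5, 13, 2, 0, 7, 11]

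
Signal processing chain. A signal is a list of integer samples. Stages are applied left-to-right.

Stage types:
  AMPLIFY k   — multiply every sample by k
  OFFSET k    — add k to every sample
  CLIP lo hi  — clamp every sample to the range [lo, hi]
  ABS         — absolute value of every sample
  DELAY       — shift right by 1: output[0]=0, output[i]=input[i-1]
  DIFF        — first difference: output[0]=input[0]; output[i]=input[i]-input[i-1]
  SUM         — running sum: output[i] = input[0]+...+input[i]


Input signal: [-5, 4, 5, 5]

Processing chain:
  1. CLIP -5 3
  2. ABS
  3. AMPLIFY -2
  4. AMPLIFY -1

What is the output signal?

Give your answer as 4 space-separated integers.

Input: [-5, 4, 5, 5]
Stage 1 (CLIP -5 3): clip(-5,-5,3)=-5, clip(4,-5,3)=3, clip(5,-5,3)=3, clip(5,-5,3)=3 -> [-5, 3, 3, 3]
Stage 2 (ABS): |-5|=5, |3|=3, |3|=3, |3|=3 -> [5, 3, 3, 3]
Stage 3 (AMPLIFY -2): 5*-2=-10, 3*-2=-6, 3*-2=-6, 3*-2=-6 -> [-10, -6, -6, -6]
Stage 4 (AMPLIFY -1): -10*-1=10, -6*-1=6, -6*-1=6, -6*-1=6 -> [10, 6, 6, 6]

Answer: 10 6 6 6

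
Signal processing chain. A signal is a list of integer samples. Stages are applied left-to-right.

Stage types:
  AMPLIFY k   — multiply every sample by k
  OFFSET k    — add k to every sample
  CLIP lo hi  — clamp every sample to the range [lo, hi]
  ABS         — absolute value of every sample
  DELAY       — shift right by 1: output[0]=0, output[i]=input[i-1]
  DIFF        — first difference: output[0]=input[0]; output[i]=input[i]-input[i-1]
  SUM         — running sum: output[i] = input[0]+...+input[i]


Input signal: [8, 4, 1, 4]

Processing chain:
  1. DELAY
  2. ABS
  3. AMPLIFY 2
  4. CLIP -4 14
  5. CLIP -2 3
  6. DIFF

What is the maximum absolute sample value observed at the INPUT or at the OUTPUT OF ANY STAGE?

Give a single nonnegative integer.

Answer: 16

Derivation:
Input: [8, 4, 1, 4] (max |s|=8)
Stage 1 (DELAY): [0, 8, 4, 1] = [0, 8, 4, 1] -> [0, 8, 4, 1] (max |s|=8)
Stage 2 (ABS): |0|=0, |8|=8, |4|=4, |1|=1 -> [0, 8, 4, 1] (max |s|=8)
Stage 3 (AMPLIFY 2): 0*2=0, 8*2=16, 4*2=8, 1*2=2 -> [0, 16, 8, 2] (max |s|=16)
Stage 4 (CLIP -4 14): clip(0,-4,14)=0, clip(16,-4,14)=14, clip(8,-4,14)=8, clip(2,-4,14)=2 -> [0, 14, 8, 2] (max |s|=14)
Stage 5 (CLIP -2 3): clip(0,-2,3)=0, clip(14,-2,3)=3, clip(8,-2,3)=3, clip(2,-2,3)=2 -> [0, 3, 3, 2] (max |s|=3)
Stage 6 (DIFF): s[0]=0, 3-0=3, 3-3=0, 2-3=-1 -> [0, 3, 0, -1] (max |s|=3)
Overall max amplitude: 16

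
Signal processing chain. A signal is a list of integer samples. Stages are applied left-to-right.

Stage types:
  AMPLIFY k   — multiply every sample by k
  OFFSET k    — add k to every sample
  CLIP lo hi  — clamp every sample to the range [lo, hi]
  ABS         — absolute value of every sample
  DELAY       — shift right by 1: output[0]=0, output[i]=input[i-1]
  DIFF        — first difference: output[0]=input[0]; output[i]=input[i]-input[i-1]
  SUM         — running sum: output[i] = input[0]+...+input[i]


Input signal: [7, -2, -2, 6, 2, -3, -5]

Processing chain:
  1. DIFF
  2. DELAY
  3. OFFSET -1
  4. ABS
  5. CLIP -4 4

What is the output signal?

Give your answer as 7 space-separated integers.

Answer: 1 4 4 1 4 4 4

Derivation:
Input: [7, -2, -2, 6, 2, -3, -5]
Stage 1 (DIFF): s[0]=7, -2-7=-9, -2--2=0, 6--2=8, 2-6=-4, -3-2=-5, -5--3=-2 -> [7, -9, 0, 8, -4, -5, -2]
Stage 2 (DELAY): [0, 7, -9, 0, 8, -4, -5] = [0, 7, -9, 0, 8, -4, -5] -> [0, 7, -9, 0, 8, -4, -5]
Stage 3 (OFFSET -1): 0+-1=-1, 7+-1=6, -9+-1=-10, 0+-1=-1, 8+-1=7, -4+-1=-5, -5+-1=-6 -> [-1, 6, -10, -1, 7, -5, -6]
Stage 4 (ABS): |-1|=1, |6|=6, |-10|=10, |-1|=1, |7|=7, |-5|=5, |-6|=6 -> [1, 6, 10, 1, 7, 5, 6]
Stage 5 (CLIP -4 4): clip(1,-4,4)=1, clip(6,-4,4)=4, clip(10,-4,4)=4, clip(1,-4,4)=1, clip(7,-4,4)=4, clip(5,-4,4)=4, clip(6,-4,4)=4 -> [1, 4, 4, 1, 4, 4, 4]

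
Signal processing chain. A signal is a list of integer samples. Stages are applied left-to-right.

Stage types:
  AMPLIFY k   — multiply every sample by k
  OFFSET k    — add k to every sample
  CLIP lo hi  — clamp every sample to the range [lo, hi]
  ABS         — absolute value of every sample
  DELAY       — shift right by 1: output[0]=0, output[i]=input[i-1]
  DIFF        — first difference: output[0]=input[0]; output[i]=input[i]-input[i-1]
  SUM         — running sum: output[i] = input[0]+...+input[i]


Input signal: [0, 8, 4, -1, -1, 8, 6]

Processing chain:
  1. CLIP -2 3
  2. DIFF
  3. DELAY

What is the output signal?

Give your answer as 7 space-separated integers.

Input: [0, 8, 4, -1, -1, 8, 6]
Stage 1 (CLIP -2 3): clip(0,-2,3)=0, clip(8,-2,3)=3, clip(4,-2,3)=3, clip(-1,-2,3)=-1, clip(-1,-2,3)=-1, clip(8,-2,3)=3, clip(6,-2,3)=3 -> [0, 3, 3, -1, -1, 3, 3]
Stage 2 (DIFF): s[0]=0, 3-0=3, 3-3=0, -1-3=-4, -1--1=0, 3--1=4, 3-3=0 -> [0, 3, 0, -4, 0, 4, 0]
Stage 3 (DELAY): [0, 0, 3, 0, -4, 0, 4] = [0, 0, 3, 0, -4, 0, 4] -> [0, 0, 3, 0, -4, 0, 4]

Answer: 0 0 3 0 -4 0 4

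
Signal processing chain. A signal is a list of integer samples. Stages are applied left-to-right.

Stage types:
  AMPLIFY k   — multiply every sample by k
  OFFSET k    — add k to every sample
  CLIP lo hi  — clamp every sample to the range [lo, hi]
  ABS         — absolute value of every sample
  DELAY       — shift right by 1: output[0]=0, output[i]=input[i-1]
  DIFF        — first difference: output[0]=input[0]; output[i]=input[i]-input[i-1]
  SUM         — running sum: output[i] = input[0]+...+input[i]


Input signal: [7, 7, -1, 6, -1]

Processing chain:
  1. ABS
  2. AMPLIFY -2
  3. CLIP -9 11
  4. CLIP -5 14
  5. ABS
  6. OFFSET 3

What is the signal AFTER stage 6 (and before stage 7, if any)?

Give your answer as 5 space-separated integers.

Input: [7, 7, -1, 6, -1]
Stage 1 (ABS): |7|=7, |7|=7, |-1|=1, |6|=6, |-1|=1 -> [7, 7, 1, 6, 1]
Stage 2 (AMPLIFY -2): 7*-2=-14, 7*-2=-14, 1*-2=-2, 6*-2=-12, 1*-2=-2 -> [-14, -14, -2, -12, -2]
Stage 3 (CLIP -9 11): clip(-14,-9,11)=-9, clip(-14,-9,11)=-9, clip(-2,-9,11)=-2, clip(-12,-9,11)=-9, clip(-2,-9,11)=-2 -> [-9, -9, -2, -9, -2]
Stage 4 (CLIP -5 14): clip(-9,-5,14)=-5, clip(-9,-5,14)=-5, clip(-2,-5,14)=-2, clip(-9,-5,14)=-5, clip(-2,-5,14)=-2 -> [-5, -5, -2, -5, -2]
Stage 5 (ABS): |-5|=5, |-5|=5, |-2|=2, |-5|=5, |-2|=2 -> [5, 5, 2, 5, 2]
Stage 6 (OFFSET 3): 5+3=8, 5+3=8, 2+3=5, 5+3=8, 2+3=5 -> [8, 8, 5, 8, 5]

Answer: 8 8 5 8 5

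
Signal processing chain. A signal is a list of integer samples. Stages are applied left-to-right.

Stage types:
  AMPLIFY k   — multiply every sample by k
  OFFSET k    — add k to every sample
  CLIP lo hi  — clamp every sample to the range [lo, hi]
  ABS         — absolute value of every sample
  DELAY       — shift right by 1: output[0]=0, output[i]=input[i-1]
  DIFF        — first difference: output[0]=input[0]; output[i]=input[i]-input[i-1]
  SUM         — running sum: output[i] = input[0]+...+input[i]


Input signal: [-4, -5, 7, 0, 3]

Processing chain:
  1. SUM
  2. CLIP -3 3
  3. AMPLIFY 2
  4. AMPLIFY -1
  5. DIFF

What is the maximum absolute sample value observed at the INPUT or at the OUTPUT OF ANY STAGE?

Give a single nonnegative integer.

Answer: 9

Derivation:
Input: [-4, -5, 7, 0, 3] (max |s|=7)
Stage 1 (SUM): sum[0..0]=-4, sum[0..1]=-9, sum[0..2]=-2, sum[0..3]=-2, sum[0..4]=1 -> [-4, -9, -2, -2, 1] (max |s|=9)
Stage 2 (CLIP -3 3): clip(-4,-3,3)=-3, clip(-9,-3,3)=-3, clip(-2,-3,3)=-2, clip(-2,-3,3)=-2, clip(1,-3,3)=1 -> [-3, -3, -2, -2, 1] (max |s|=3)
Stage 3 (AMPLIFY 2): -3*2=-6, -3*2=-6, -2*2=-4, -2*2=-4, 1*2=2 -> [-6, -6, -4, -4, 2] (max |s|=6)
Stage 4 (AMPLIFY -1): -6*-1=6, -6*-1=6, -4*-1=4, -4*-1=4, 2*-1=-2 -> [6, 6, 4, 4, -2] (max |s|=6)
Stage 5 (DIFF): s[0]=6, 6-6=0, 4-6=-2, 4-4=0, -2-4=-6 -> [6, 0, -2, 0, -6] (max |s|=6)
Overall max amplitude: 9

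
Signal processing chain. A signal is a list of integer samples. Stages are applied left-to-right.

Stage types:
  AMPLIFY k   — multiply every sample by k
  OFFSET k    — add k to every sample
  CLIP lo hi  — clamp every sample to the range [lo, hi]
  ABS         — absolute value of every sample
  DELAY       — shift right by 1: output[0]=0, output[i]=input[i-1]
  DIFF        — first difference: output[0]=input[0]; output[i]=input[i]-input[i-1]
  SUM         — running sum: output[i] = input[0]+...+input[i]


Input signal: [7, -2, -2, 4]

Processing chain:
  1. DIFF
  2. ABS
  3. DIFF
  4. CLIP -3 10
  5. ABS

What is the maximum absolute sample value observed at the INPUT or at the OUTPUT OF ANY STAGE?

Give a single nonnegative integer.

Answer: 9

Derivation:
Input: [7, -2, -2, 4] (max |s|=7)
Stage 1 (DIFF): s[0]=7, -2-7=-9, -2--2=0, 4--2=6 -> [7, -9, 0, 6] (max |s|=9)
Stage 2 (ABS): |7|=7, |-9|=9, |0|=0, |6|=6 -> [7, 9, 0, 6] (max |s|=9)
Stage 3 (DIFF): s[0]=7, 9-7=2, 0-9=-9, 6-0=6 -> [7, 2, -9, 6] (max |s|=9)
Stage 4 (CLIP -3 10): clip(7,-3,10)=7, clip(2,-3,10)=2, clip(-9,-3,10)=-3, clip(6,-3,10)=6 -> [7, 2, -3, 6] (max |s|=7)
Stage 5 (ABS): |7|=7, |2|=2, |-3|=3, |6|=6 -> [7, 2, 3, 6] (max |s|=7)
Overall max amplitude: 9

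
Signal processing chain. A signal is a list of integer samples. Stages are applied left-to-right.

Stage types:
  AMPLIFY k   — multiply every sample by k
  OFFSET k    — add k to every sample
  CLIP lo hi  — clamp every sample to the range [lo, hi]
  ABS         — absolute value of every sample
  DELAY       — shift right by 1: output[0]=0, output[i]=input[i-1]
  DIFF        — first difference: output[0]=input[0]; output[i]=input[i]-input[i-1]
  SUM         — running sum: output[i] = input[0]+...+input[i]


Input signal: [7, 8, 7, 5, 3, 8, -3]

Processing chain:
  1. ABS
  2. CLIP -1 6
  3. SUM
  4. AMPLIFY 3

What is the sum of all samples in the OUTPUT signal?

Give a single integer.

Input: [7, 8, 7, 5, 3, 8, -3]
Stage 1 (ABS): |7|=7, |8|=8, |7|=7, |5|=5, |3|=3, |8|=8, |-3|=3 -> [7, 8, 7, 5, 3, 8, 3]
Stage 2 (CLIP -1 6): clip(7,-1,6)=6, clip(8,-1,6)=6, clip(7,-1,6)=6, clip(5,-1,6)=5, clip(3,-1,6)=3, clip(8,-1,6)=6, clip(3,-1,6)=3 -> [6, 6, 6, 5, 3, 6, 3]
Stage 3 (SUM): sum[0..0]=6, sum[0..1]=12, sum[0..2]=18, sum[0..3]=23, sum[0..4]=26, sum[0..5]=32, sum[0..6]=35 -> [6, 12, 18, 23, 26, 32, 35]
Stage 4 (AMPLIFY 3): 6*3=18, 12*3=36, 18*3=54, 23*3=69, 26*3=78, 32*3=96, 35*3=105 -> [18, 36, 54, 69, 78, 96, 105]
Output sum: 456

Answer: 456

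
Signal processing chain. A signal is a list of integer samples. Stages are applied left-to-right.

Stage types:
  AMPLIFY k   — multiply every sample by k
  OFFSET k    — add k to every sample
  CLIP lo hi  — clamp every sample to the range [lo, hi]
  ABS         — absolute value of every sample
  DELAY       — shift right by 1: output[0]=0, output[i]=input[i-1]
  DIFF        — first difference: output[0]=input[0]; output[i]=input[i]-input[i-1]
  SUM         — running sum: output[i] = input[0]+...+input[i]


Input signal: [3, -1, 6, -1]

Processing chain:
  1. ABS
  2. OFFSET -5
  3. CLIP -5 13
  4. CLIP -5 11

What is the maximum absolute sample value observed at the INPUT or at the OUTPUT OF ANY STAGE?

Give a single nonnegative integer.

Input: [3, -1, 6, -1] (max |s|=6)
Stage 1 (ABS): |3|=3, |-1|=1, |6|=6, |-1|=1 -> [3, 1, 6, 1] (max |s|=6)
Stage 2 (OFFSET -5): 3+-5=-2, 1+-5=-4, 6+-5=1, 1+-5=-4 -> [-2, -4, 1, -4] (max |s|=4)
Stage 3 (CLIP -5 13): clip(-2,-5,13)=-2, clip(-4,-5,13)=-4, clip(1,-5,13)=1, clip(-4,-5,13)=-4 -> [-2, -4, 1, -4] (max |s|=4)
Stage 4 (CLIP -5 11): clip(-2,-5,11)=-2, clip(-4,-5,11)=-4, clip(1,-5,11)=1, clip(-4,-5,11)=-4 -> [-2, -4, 1, -4] (max |s|=4)
Overall max amplitude: 6

Answer: 6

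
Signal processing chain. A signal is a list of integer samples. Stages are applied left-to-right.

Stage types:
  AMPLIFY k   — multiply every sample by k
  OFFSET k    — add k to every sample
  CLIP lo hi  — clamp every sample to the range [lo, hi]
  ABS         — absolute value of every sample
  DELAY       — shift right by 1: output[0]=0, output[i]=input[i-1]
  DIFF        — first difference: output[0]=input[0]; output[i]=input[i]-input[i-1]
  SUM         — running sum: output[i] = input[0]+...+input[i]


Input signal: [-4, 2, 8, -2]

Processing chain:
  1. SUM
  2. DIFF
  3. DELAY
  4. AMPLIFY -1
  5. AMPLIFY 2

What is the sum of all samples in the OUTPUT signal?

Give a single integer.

Input: [-4, 2, 8, -2]
Stage 1 (SUM): sum[0..0]=-4, sum[0..1]=-2, sum[0..2]=6, sum[0..3]=4 -> [-4, -2, 6, 4]
Stage 2 (DIFF): s[0]=-4, -2--4=2, 6--2=8, 4-6=-2 -> [-4, 2, 8, -2]
Stage 3 (DELAY): [0, -4, 2, 8] = [0, -4, 2, 8] -> [0, -4, 2, 8]
Stage 4 (AMPLIFY -1): 0*-1=0, -4*-1=4, 2*-1=-2, 8*-1=-8 -> [0, 4, -2, -8]
Stage 5 (AMPLIFY 2): 0*2=0, 4*2=8, -2*2=-4, -8*2=-16 -> [0, 8, -4, -16]
Output sum: -12

Answer: -12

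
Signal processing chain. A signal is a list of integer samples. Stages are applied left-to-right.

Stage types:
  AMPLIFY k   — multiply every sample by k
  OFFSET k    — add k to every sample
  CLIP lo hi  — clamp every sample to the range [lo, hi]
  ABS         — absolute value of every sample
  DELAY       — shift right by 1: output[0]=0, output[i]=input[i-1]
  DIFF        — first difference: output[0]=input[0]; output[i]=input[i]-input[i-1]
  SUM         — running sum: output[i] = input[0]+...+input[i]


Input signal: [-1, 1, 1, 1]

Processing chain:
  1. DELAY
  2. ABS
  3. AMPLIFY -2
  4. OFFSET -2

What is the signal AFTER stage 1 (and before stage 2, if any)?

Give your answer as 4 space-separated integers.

Input: [-1, 1, 1, 1]
Stage 1 (DELAY): [0, -1, 1, 1] = [0, -1, 1, 1] -> [0, -1, 1, 1]

Answer: 0 -1 1 1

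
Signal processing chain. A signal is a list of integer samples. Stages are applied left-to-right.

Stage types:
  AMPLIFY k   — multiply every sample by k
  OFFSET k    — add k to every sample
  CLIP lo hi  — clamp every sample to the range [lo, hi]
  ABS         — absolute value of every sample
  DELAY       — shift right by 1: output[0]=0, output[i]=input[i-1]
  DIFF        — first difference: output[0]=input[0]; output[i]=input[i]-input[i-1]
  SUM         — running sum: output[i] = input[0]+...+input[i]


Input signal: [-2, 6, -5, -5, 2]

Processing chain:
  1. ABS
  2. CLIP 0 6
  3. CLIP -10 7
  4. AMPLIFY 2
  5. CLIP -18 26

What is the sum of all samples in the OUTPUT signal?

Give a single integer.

Answer: 40

Derivation:
Input: [-2, 6, -5, -5, 2]
Stage 1 (ABS): |-2|=2, |6|=6, |-5|=5, |-5|=5, |2|=2 -> [2, 6, 5, 5, 2]
Stage 2 (CLIP 0 6): clip(2,0,6)=2, clip(6,0,6)=6, clip(5,0,6)=5, clip(5,0,6)=5, clip(2,0,6)=2 -> [2, 6, 5, 5, 2]
Stage 3 (CLIP -10 7): clip(2,-10,7)=2, clip(6,-10,7)=6, clip(5,-10,7)=5, clip(5,-10,7)=5, clip(2,-10,7)=2 -> [2, 6, 5, 5, 2]
Stage 4 (AMPLIFY 2): 2*2=4, 6*2=12, 5*2=10, 5*2=10, 2*2=4 -> [4, 12, 10, 10, 4]
Stage 5 (CLIP -18 26): clip(4,-18,26)=4, clip(12,-18,26)=12, clip(10,-18,26)=10, clip(10,-18,26)=10, clip(4,-18,26)=4 -> [4, 12, 10, 10, 4]
Output sum: 40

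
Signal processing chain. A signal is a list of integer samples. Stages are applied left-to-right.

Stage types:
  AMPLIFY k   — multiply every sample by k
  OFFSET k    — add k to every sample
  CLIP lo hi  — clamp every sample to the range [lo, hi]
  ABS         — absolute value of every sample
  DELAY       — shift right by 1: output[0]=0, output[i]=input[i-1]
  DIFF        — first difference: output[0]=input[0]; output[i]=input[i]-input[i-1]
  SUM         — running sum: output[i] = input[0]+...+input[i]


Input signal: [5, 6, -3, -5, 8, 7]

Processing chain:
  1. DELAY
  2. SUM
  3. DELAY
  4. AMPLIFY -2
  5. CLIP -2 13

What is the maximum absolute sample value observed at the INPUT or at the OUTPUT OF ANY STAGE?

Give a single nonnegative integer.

Input: [5, 6, -3, -5, 8, 7] (max |s|=8)
Stage 1 (DELAY): [0, 5, 6, -3, -5, 8] = [0, 5, 6, -3, -5, 8] -> [0, 5, 6, -3, -5, 8] (max |s|=8)
Stage 2 (SUM): sum[0..0]=0, sum[0..1]=5, sum[0..2]=11, sum[0..3]=8, sum[0..4]=3, sum[0..5]=11 -> [0, 5, 11, 8, 3, 11] (max |s|=11)
Stage 3 (DELAY): [0, 0, 5, 11, 8, 3] = [0, 0, 5, 11, 8, 3] -> [0, 0, 5, 11, 8, 3] (max |s|=11)
Stage 4 (AMPLIFY -2): 0*-2=0, 0*-2=0, 5*-2=-10, 11*-2=-22, 8*-2=-16, 3*-2=-6 -> [0, 0, -10, -22, -16, -6] (max |s|=22)
Stage 5 (CLIP -2 13): clip(0,-2,13)=0, clip(0,-2,13)=0, clip(-10,-2,13)=-2, clip(-22,-2,13)=-2, clip(-16,-2,13)=-2, clip(-6,-2,13)=-2 -> [0, 0, -2, -2, -2, -2] (max |s|=2)
Overall max amplitude: 22

Answer: 22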